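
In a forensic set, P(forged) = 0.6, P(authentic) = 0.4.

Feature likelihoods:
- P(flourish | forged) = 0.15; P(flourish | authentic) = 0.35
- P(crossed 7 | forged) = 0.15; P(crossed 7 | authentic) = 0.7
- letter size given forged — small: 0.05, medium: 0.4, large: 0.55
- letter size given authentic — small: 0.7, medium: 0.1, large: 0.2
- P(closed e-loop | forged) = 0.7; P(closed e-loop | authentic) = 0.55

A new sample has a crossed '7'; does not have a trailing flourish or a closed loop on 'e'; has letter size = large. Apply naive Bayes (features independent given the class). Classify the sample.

forged: 0.6 × (1−0.15) × 0.15 × 0.55 × (1−0.7) = 0.0126225
authentic: 0.4 × (1−0.35) × 0.7 × 0.2 × (1−0.55) = 0.01638
Highest score → authentic.

authentic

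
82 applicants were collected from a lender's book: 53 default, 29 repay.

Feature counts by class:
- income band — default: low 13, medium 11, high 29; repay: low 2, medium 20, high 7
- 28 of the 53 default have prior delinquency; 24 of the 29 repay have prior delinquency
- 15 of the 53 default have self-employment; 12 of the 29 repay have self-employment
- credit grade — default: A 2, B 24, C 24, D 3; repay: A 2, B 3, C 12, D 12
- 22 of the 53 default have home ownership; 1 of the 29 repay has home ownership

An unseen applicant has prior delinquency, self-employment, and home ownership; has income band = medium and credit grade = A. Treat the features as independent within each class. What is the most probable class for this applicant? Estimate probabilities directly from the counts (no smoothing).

default

default: (53/82) × (11/53) × (28/53) × (15/53) × (2/53) × (22/53) ≈ 0.000314179
repay: (29/82) × (20/29) × (24/29) × (12/29) × (2/29) × (1/29) ≈ 0.000198631
Highest score → default.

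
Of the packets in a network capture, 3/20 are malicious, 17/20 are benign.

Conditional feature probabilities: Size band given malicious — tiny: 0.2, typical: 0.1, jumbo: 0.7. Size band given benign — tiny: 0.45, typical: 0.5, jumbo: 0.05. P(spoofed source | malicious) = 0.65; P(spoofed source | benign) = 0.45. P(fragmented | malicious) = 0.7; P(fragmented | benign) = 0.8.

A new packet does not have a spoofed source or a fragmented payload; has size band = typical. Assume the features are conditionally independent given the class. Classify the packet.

malicious: 0.15 × 0.1 × (1−0.65) × (1−0.7) = 0.001575
benign: 0.85 × 0.5 × (1−0.45) × (1−0.8) = 0.04675
Highest score → benign.

benign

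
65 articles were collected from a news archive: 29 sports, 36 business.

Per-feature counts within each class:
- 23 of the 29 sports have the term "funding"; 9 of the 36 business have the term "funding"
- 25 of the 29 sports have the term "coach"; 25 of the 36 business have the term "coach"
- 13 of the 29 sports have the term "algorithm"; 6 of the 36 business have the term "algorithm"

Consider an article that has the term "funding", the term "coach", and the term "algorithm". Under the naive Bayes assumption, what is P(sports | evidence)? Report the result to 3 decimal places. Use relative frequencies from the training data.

sports: (29/65) × (23/29) × (25/29) × (13/29) ≈ 0.136742
business: (36/65) × (9/36) × (25/36) × (6/36) ≈ 0.0160256
P(sports | x) = 0.136742 / 0.1527676 ≈ 0.895

0.895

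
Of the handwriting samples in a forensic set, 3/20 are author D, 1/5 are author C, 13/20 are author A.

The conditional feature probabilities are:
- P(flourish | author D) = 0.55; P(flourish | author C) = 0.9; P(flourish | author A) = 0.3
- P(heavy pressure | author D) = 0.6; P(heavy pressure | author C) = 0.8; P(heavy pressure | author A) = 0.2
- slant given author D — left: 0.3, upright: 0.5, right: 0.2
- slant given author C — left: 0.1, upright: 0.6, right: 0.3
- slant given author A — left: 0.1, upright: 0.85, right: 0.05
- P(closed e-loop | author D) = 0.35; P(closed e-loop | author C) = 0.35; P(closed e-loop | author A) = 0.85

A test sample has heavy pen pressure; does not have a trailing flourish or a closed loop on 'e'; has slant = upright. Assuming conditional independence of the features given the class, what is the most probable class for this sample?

author D

author D: 0.15 × (1−0.55) × 0.6 × 0.5 × (1−0.35) = 0.0131625
author C: 0.2 × (1−0.9) × 0.8 × 0.6 × (1−0.35) = 0.00624
author A: 0.65 × (1−0.3) × 0.2 × 0.85 × (1−0.85) = 0.0116025
Highest score → author D.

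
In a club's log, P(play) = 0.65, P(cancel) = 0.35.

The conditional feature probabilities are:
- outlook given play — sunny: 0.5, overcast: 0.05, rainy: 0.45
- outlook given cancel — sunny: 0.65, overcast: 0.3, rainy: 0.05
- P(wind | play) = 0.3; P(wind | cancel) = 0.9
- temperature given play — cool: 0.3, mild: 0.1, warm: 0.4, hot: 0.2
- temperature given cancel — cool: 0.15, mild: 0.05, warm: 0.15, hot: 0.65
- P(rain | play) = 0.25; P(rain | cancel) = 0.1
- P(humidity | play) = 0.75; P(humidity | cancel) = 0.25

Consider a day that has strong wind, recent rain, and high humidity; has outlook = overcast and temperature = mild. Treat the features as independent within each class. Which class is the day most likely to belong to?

play: 0.65 × 0.05 × 0.3 × 0.1 × 0.25 × 0.75 = 0.0001828125
cancel: 0.35 × 0.3 × 0.9 × 0.05 × 0.1 × 0.25 = 0.000118125
Highest score → play.

play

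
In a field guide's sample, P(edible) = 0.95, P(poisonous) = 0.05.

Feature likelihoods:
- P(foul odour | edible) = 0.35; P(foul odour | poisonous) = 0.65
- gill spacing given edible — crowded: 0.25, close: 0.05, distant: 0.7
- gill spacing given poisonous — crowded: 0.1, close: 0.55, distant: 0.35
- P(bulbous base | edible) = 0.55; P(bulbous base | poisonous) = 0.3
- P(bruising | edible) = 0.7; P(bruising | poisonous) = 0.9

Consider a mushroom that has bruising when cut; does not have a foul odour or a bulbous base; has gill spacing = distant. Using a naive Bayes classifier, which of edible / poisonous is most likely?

edible: 0.95 × (1−0.35) × 0.7 × (1−0.55) × 0.7 = 0.13615875
poisonous: 0.05 × (1−0.65) × 0.35 × (1−0.3) × 0.9 = 0.00385875
Highest score → edible.

edible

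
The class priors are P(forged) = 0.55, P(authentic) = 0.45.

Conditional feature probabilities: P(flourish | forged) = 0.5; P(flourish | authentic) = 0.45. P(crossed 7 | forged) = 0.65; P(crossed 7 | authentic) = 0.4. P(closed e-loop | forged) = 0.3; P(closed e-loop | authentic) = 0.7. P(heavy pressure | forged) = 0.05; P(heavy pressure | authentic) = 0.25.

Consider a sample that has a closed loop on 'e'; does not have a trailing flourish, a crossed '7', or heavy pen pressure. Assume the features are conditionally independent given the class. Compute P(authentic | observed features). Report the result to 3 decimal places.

0.740

forged: 0.55 × (1−0.5) × (1−0.65) × 0.3 × (1−0.05) = 0.02743125
authentic: 0.45 × (1−0.45) × (1−0.4) × 0.7 × (1−0.25) = 0.0779625
P(authentic | x) = 0.0779625 / 0.10539375 ≈ 0.740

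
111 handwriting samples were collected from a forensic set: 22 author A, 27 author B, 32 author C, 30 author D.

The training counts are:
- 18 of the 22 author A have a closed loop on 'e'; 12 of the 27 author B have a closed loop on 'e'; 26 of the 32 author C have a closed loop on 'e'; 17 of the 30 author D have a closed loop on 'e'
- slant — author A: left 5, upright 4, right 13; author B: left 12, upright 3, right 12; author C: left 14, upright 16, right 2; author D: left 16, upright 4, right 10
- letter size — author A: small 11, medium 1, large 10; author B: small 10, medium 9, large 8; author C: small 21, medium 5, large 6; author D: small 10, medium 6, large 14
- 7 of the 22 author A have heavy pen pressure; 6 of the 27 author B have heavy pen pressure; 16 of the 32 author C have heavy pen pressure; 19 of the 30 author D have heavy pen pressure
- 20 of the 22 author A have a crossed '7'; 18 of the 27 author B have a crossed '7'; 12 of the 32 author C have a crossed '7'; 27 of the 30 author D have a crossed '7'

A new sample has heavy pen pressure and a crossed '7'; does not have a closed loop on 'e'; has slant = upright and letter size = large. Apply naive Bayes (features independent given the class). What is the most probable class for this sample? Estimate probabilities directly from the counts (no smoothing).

author D

author A: (22/111) × (4/22) × (4/22) × (10/22) × (7/22) × (20/22) ≈ 0.000861458
author B: (27/111) × (15/27) × (3/27) × (8/27) × (6/27) × (18/27) ≈ 0.000659095
author C: (32/111) × (6/32) × (16/32) × (6/32) × (16/32) × (12/32) ≈ 0.000950169
author D: (30/111) × (13/30) × (4/30) × (14/30) × (19/30) × (27/30) ≈ 0.00415375
Highest score → author D.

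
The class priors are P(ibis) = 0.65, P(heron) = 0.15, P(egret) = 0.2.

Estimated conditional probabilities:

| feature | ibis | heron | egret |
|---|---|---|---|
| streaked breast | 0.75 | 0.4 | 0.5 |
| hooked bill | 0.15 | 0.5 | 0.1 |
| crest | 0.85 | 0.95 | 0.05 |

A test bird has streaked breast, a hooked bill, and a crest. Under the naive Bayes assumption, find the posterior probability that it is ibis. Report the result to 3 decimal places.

ibis: 0.65 × 0.75 × 0.15 × 0.85 = 0.06215625
heron: 0.15 × 0.4 × 0.5 × 0.95 = 0.0285
egret: 0.2 × 0.5 × 0.1 × 0.05 = 0.0005
P(ibis | x) = 0.06215625 / 0.09115625 ≈ 0.682

0.682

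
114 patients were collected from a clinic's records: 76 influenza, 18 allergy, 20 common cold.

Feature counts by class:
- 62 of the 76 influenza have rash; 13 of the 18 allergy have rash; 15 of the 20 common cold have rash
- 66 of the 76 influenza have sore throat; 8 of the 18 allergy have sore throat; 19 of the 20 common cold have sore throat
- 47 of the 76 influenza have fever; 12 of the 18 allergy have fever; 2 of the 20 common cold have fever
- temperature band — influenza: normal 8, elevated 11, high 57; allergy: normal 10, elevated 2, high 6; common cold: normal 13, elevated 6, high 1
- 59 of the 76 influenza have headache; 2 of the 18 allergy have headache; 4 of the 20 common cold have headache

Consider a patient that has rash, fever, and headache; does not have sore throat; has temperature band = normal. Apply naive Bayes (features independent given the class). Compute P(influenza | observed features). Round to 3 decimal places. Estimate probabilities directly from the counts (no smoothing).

0.573

influenza: (76/114) × (62/76) × (10/76) × (47/76) × (8/76) × (59/76) ≈ 0.00361637
allergy: (18/114) × (13/18) × (10/18) × (12/18) × (10/18) × (2/18) ≈ 0.00260711
common cold: (20/114) × (15/20) × (1/20) × (2/20) × (13/20) × (4/20) ≈ 0.0000855263
P(influenza | x) = 0.00361637 / 0.0063090063 ≈ 0.573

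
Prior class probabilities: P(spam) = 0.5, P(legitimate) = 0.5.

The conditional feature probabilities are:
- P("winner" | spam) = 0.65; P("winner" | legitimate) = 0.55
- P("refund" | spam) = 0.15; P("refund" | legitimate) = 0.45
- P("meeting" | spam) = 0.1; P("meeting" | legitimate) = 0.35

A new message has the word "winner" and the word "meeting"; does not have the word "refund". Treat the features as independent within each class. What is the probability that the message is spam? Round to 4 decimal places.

0.3429

spam: 0.5 × 0.65 × (1−0.15) × 0.1 = 0.027625
legitimate: 0.5 × 0.55 × (1−0.45) × 0.35 = 0.0529375
P(spam | x) = 0.027625 / 0.0805625 ≈ 0.3429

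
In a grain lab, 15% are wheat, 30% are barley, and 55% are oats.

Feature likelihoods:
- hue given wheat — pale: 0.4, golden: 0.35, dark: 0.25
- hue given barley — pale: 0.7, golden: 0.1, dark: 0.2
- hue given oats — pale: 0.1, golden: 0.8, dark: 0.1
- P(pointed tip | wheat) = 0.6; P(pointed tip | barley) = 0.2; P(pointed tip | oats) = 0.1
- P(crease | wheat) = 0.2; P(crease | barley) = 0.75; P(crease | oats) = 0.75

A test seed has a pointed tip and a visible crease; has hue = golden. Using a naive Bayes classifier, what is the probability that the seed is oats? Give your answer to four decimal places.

wheat: 0.15 × 0.35 × 0.6 × 0.2 = 0.0063
barley: 0.3 × 0.1 × 0.2 × 0.75 = 0.0045
oats: 0.55 × 0.8 × 0.1 × 0.75 = 0.033
P(oats | x) = 0.033 / 0.0438 ≈ 0.7534

0.7534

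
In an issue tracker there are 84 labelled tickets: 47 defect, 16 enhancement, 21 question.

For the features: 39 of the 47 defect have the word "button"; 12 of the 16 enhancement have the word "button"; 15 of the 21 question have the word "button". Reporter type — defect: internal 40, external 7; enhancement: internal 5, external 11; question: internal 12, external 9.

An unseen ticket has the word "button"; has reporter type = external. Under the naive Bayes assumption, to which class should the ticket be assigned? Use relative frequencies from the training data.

defect: (47/84) × (39/47) × (7/47) ≈ 0.0691489
enhancement: (16/84) × (12/16) × (11/16) ≈ 0.0982143
question: (21/84) × (15/21) × (9/21) ≈ 0.0765306
Highest score → enhancement.

enhancement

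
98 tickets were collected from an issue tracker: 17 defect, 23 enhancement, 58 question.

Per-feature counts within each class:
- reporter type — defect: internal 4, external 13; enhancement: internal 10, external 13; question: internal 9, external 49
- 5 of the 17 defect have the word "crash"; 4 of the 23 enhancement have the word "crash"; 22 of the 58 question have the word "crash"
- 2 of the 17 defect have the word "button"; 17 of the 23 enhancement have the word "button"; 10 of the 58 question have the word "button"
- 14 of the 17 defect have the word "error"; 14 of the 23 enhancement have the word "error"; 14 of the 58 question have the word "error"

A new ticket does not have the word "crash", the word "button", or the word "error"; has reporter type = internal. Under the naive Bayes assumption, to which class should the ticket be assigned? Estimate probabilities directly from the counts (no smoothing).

defect: (17/98) × (4/17) × (12/17) × (15/17) × (3/17) ≈ 0.00448622
enhancement: (23/98) × (10/23) × (19/23) × (6/23) × (9/23) ≈ 0.00860474
question: (58/98) × (9/58) × (36/58) × (48/58) × (44/58) ≈ 0.0357873
Highest score → question.

question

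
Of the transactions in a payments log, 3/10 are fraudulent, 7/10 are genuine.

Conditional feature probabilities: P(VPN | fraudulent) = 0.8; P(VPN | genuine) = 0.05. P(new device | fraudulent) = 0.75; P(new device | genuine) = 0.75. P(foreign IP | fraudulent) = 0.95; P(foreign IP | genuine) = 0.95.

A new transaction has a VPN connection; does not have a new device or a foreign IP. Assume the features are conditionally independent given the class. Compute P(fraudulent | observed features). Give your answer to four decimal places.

0.8727

fraudulent: 0.3 × 0.8 × (1−0.75) × (1−0.95) = 0.003
genuine: 0.7 × 0.05 × (1−0.75) × (1−0.95) = 0.0004375
P(fraudulent | x) = 0.003 / 0.0034375 ≈ 0.8727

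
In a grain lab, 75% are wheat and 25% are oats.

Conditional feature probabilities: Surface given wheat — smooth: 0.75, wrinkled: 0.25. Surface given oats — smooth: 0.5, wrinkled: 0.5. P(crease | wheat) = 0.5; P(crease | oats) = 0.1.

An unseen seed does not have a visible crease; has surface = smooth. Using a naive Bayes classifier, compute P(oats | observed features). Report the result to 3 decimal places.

0.286

wheat: 0.75 × 0.75 × (1−0.5) = 0.28125
oats: 0.25 × 0.5 × (1−0.1) = 0.1125
P(oats | x) = 0.1125 / 0.39375 ≈ 0.286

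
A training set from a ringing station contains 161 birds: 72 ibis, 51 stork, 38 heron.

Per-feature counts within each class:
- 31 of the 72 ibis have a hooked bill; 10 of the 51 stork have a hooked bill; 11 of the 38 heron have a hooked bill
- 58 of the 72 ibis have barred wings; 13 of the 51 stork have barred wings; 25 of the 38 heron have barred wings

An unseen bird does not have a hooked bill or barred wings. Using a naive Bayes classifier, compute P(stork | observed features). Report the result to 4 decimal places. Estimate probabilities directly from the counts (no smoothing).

0.6397

ibis: (72/161) × (41/72) × (14/72) ≈ 0.0495169
stork: (51/161) × (41/51) × (38/51) ≈ 0.189745
heron: (38/161) × (27/38) × (13/38) ≈ 0.0573717
P(stork | x) = 0.189745 / 0.2966336 ≈ 0.6397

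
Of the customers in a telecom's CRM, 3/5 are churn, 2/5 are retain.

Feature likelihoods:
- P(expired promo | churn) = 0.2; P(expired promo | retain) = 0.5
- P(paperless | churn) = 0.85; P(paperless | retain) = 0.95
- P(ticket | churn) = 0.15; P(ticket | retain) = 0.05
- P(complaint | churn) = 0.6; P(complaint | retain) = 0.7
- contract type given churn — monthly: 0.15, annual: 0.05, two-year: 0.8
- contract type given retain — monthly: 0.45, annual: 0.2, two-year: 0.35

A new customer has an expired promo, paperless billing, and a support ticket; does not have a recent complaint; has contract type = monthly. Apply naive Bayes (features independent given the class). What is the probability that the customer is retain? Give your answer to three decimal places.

churn: 0.6 × 0.2 × 0.85 × 0.15 × (1−0.6) × 0.15 = 0.000918
retain: 0.4 × 0.5 × 0.95 × 0.05 × (1−0.7) × 0.45 = 0.0012825
P(retain | x) = 0.0012825 / 0.0022005 ≈ 0.583

0.583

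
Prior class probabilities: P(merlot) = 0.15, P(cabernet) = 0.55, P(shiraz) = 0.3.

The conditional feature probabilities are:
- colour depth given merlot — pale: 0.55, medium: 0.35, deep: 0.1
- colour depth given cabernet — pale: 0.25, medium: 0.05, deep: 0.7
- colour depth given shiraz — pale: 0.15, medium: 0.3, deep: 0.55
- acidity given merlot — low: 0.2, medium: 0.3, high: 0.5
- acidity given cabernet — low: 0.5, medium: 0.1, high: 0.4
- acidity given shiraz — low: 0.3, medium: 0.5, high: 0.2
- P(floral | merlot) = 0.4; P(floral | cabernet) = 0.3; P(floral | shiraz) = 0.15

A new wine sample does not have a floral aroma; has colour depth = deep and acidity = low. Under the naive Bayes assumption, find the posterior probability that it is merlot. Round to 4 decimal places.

0.0101

merlot: 0.15 × 0.1 × 0.2 × (1−0.4) = 0.0018
cabernet: 0.55 × 0.7 × 0.5 × (1−0.3) = 0.13475
shiraz: 0.3 × 0.55 × 0.3 × (1−0.15) = 0.042075
P(merlot | x) = 0.0018 / 0.178625 ≈ 0.0101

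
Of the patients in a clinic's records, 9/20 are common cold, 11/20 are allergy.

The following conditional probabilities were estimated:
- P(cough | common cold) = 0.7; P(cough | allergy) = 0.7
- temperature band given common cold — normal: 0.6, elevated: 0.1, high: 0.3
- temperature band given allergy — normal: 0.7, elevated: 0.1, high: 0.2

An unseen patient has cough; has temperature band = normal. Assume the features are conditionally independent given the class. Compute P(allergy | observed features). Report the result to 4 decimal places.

common cold: 0.45 × 0.7 × 0.6 = 0.189
allergy: 0.55 × 0.7 × 0.7 = 0.2695
P(allergy | x) = 0.2695 / 0.4585 ≈ 0.5878

0.5878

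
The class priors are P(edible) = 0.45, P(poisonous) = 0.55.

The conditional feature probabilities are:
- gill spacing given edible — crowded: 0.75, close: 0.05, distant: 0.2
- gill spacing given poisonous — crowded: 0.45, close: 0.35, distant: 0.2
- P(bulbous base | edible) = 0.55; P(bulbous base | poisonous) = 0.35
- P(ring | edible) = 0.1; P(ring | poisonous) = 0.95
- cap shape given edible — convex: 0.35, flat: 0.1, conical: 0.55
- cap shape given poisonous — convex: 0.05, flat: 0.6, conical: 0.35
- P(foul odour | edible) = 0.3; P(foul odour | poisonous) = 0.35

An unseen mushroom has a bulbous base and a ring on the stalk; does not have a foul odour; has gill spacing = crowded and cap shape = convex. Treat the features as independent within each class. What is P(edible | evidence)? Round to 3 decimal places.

edible: 0.45 × 0.75 × 0.55 × 0.1 × 0.35 × (1−0.3) = 0.0045478125
poisonous: 0.55 × 0.45 × 0.35 × 0.95 × 0.05 × (1−0.35) = 0.002674546875
P(edible | x) = 0.0045478125 / 0.007222359375 ≈ 0.630

0.630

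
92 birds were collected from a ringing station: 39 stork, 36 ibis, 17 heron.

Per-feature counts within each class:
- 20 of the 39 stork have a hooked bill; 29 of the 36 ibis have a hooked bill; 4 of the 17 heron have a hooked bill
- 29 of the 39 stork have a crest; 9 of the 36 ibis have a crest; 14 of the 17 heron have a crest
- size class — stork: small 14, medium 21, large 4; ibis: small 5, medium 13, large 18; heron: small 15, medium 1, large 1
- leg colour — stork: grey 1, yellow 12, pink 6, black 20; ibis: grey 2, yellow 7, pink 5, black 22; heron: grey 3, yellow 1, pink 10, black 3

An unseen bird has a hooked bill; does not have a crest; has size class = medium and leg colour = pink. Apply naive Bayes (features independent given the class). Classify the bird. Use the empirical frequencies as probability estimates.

ibis

stork: (39/92) × (20/39) × (10/39) × (21/39) × (6/39) ≈ 0.00461763
ibis: (36/92) × (29/36) × (27/36) × (13/36) × (5/36) ≈ 0.0118571
heron: (17/92) × (4/17) × (3/17) × (1/17) × (10/17) ≈ 0.000265489
Highest score → ibis.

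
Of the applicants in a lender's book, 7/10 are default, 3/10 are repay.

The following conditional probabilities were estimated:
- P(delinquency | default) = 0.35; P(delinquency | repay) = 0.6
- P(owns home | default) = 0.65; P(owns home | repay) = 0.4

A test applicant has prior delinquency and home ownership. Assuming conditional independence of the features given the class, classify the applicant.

default

default: 0.7 × 0.35 × 0.65 = 0.15925
repay: 0.3 × 0.6 × 0.4 = 0.072
Highest score → default.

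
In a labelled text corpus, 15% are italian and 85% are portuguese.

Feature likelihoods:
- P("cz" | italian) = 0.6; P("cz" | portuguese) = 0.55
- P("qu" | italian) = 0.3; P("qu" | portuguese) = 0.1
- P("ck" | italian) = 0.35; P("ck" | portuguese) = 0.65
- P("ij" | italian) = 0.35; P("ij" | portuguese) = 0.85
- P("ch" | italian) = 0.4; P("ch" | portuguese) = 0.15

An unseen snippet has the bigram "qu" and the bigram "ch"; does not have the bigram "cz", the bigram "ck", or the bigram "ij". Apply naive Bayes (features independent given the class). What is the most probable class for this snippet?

italian

italian: 0.15 × (1−0.6) × 0.3 × (1−0.35) × (1−0.35) × 0.4 = 0.003042
portuguese: 0.85 × (1−0.55) × 0.1 × (1−0.65) × (1−0.85) × 0.15 = 0.00030121875
Highest score → italian.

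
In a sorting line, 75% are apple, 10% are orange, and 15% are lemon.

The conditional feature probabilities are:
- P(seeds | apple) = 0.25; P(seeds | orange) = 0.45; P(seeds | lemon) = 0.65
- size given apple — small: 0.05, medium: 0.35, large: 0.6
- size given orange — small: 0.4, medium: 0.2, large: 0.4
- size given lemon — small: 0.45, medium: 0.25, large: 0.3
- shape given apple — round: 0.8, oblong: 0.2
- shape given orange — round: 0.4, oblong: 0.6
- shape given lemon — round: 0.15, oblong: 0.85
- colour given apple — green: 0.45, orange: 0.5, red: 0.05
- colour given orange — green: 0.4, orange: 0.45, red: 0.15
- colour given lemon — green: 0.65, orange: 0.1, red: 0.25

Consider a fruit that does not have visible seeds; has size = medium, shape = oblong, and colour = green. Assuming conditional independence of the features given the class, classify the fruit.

apple: 0.75 × (1−0.25) × 0.35 × 0.2 × 0.45 = 0.01771875
orange: 0.1 × (1−0.45) × 0.2 × 0.6 × 0.4 = 0.00264
lemon: 0.15 × (1−0.65) × 0.25 × 0.85 × 0.65 = 0.0072515625
Highest score → apple.

apple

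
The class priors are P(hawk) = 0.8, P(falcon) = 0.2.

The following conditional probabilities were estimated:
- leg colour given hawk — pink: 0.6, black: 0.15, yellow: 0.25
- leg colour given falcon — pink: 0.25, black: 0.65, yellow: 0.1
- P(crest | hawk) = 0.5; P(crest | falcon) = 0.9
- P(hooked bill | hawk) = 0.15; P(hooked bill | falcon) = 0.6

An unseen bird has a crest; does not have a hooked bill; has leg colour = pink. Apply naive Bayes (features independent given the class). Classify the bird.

hawk: 0.8 × 0.6 × 0.5 × (1−0.15) = 0.204
falcon: 0.2 × 0.25 × 0.9 × (1−0.6) = 0.018
Highest score → hawk.

hawk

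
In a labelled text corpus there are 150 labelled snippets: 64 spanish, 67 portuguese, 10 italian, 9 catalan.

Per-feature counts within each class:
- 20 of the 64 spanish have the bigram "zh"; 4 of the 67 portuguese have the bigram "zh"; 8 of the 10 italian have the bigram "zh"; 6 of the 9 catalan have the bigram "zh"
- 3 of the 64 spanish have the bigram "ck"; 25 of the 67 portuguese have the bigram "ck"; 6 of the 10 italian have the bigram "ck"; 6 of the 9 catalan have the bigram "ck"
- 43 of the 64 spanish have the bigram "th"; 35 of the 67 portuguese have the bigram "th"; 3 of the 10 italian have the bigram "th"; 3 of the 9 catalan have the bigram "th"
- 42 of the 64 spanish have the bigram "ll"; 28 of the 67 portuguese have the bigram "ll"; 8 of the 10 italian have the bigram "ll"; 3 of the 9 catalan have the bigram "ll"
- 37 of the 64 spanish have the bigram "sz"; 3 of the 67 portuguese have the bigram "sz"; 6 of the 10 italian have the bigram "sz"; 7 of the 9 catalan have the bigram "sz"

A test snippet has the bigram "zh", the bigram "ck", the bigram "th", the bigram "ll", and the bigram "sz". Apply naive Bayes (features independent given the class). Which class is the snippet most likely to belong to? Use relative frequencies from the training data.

spanish: (64/150) × (20/64) × (3/64) × (43/64) × (42/64) × (37/64) = 0.0015931606292724609375
portuguese: (67/150) × (4/67) × (25/67) × (35/67) × (28/67) × (3/67) ≈ 0.0000972651
italian: (10/150) × (8/10) × (6/10) × (3/10) × (8/10) × (6/10) = 0.004608
catalan: (9/150) × (6/9) × (6/9) × (3/9) × (3/9) × (7/9) ≈ 0.00230453
Highest score → italian.

italian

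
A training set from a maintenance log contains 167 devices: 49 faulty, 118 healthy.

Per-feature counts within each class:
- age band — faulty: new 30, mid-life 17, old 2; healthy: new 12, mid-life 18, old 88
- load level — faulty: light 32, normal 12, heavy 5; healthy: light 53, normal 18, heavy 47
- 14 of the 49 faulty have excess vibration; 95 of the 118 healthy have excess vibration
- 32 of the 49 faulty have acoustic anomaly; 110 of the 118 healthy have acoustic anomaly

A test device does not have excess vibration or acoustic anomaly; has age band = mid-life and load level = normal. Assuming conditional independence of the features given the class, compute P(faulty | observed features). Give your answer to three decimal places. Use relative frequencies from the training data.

faulty: (49/167) × (17/49) × (12/49) × (35/49) × (17/49) ≈ 0.00617792
healthy: (118/167) × (18/118) × (18/118) × (23/118) × (8/118) ≈ 0.00021727
P(faulty | x) = 0.00617792 / 0.00639519 ≈ 0.966

0.966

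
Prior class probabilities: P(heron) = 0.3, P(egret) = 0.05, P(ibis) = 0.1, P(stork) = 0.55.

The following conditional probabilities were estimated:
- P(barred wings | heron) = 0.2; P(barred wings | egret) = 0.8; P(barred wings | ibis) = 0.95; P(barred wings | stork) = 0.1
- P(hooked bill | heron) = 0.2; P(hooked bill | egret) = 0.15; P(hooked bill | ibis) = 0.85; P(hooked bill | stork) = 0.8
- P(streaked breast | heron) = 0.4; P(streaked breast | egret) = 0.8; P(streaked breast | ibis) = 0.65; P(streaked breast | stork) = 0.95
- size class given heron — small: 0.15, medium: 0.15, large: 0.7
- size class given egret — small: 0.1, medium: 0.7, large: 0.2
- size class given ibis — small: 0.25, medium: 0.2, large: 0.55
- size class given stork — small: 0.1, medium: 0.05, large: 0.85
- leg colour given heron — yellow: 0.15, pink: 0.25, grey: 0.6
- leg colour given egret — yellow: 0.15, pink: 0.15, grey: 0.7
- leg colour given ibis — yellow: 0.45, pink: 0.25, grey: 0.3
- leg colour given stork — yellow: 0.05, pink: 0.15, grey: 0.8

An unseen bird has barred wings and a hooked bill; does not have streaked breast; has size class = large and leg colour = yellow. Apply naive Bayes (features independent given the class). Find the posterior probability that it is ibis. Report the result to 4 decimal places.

0.8876

heron: 0.3 × 0.2 × 0.2 × (1−0.4) × 0.7 × 0.15 = 0.000756
egret: 0.05 × 0.8 × 0.15 × (1−0.8) × 0.2 × 0.15 = 0.000036
ibis: 0.1 × 0.95 × 0.85 × (1−0.65) × 0.55 × 0.45 = 0.00699496875
stork: 0.55 × 0.1 × 0.8 × (1−0.95) × 0.85 × 0.05 = 0.0000935
P(ibis | x) = 0.00699496875 / 0.00788046875 ≈ 0.8876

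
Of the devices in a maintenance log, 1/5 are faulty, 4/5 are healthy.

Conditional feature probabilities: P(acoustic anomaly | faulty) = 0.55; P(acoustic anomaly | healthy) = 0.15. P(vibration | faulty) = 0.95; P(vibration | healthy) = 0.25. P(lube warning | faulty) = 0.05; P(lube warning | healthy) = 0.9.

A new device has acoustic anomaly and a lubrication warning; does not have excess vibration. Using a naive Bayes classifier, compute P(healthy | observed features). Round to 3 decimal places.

faulty: 0.2 × 0.55 × (1−0.95) × 0.05 = 0.000275
healthy: 0.8 × 0.15 × (1−0.25) × 0.9 = 0.081
P(healthy | x) = 0.081 / 0.081275 ≈ 0.997

0.997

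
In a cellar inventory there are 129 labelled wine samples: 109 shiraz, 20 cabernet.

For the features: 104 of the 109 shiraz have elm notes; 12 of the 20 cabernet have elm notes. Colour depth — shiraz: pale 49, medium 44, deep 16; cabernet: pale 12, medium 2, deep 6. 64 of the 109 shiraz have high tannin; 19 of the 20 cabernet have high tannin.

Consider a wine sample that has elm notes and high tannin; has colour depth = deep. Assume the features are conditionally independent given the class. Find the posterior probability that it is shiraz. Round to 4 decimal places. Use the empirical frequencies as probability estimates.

shiraz: (109/129) × (104/109) × (16/109) × (64/109) ≈ 0.0694849
cabernet: (20/129) × (12/20) × (6/20) × (19/20) ≈ 0.0265116
P(shiraz | x) = 0.0694849 / 0.0959965 ≈ 0.7238

0.7238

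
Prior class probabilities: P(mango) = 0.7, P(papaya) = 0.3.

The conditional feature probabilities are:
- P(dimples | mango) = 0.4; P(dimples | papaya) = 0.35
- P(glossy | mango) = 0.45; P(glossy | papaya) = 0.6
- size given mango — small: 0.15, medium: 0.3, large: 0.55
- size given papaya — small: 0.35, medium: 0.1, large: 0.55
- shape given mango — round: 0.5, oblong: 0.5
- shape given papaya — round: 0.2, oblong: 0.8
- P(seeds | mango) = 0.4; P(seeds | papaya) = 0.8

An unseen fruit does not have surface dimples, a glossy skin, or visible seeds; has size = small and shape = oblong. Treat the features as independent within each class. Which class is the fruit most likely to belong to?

mango

mango: 0.7 × (1−0.4) × (1−0.45) × 0.15 × 0.5 × (1−0.4) = 0.010395
papaya: 0.3 × (1−0.35) × (1−0.6) × 0.35 × 0.8 × (1−0.8) = 0.004368
Highest score → mango.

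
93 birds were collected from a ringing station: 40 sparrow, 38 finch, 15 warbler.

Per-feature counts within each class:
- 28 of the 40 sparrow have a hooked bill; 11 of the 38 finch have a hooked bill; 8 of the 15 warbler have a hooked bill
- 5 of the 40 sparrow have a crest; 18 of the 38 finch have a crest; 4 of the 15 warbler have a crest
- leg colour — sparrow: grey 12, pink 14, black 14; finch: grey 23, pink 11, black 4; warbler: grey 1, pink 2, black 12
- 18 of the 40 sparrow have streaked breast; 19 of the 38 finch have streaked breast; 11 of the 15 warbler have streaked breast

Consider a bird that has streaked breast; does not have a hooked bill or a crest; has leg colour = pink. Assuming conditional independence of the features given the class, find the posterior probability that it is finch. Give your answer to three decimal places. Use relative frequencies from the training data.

0.488

sparrow: (40/93) × (12/40) × (35/40) × (14/40) × (18/40) ≈ 0.0177823
finch: (38/93) × (27/38) × (20/38) × (11/38) × (19/38) ≈ 0.022116
warbler: (15/93) × (7/15) × (11/15) × (2/15) × (11/15) ≈ 0.00539705
P(finch | x) = 0.022116 / 0.04529535 ≈ 0.488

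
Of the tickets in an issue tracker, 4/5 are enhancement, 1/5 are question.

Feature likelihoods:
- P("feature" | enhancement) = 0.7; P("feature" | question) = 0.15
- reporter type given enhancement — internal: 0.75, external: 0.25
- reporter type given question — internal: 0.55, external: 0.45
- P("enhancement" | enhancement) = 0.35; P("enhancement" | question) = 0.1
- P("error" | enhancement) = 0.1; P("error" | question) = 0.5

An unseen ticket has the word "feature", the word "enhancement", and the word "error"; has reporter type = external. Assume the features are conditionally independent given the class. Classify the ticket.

enhancement

enhancement: 0.8 × 0.7 × 0.25 × 0.35 × 0.1 = 0.0049
question: 0.2 × 0.15 × 0.45 × 0.1 × 0.5 = 0.000675
Highest score → enhancement.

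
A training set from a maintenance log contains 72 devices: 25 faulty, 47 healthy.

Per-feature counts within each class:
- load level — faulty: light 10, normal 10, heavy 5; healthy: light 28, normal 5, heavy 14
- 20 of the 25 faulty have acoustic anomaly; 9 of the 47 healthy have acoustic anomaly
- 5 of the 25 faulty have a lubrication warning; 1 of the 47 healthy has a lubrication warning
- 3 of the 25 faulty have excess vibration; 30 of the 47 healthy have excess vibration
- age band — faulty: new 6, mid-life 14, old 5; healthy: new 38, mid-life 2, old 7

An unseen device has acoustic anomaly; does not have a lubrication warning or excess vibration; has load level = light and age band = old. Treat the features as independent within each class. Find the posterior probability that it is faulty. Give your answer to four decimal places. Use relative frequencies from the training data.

faulty: (25/72) × (10/25) × (20/25) × (20/25) × (22/25) × (5/25) ≈ 0.0156444
healthy: (47/72) × (28/47) × (9/47) × (46/47) × (17/47) × (7/47) ≈ 0.00392628
P(faulty | x) = 0.0156444 / 0.01957068 ≈ 0.7994

0.7994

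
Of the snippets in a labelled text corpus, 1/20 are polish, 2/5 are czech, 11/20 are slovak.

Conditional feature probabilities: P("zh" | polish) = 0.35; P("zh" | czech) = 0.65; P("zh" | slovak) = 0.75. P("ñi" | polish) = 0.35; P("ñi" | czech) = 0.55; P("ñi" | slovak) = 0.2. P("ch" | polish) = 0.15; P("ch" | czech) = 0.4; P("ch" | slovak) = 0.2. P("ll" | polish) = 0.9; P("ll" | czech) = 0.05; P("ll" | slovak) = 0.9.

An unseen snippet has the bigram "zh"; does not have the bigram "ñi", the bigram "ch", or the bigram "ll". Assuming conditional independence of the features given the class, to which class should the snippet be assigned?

czech

polish: 0.05 × 0.35 × (1−0.35) × (1−0.15) × (1−0.9) = 0.000966875
czech: 0.4 × 0.65 × (1−0.55) × (1−0.4) × (1−0.05) = 0.06669
slovak: 0.55 × 0.75 × (1−0.2) × (1−0.2) × (1−0.9) = 0.0264
Highest score → czech.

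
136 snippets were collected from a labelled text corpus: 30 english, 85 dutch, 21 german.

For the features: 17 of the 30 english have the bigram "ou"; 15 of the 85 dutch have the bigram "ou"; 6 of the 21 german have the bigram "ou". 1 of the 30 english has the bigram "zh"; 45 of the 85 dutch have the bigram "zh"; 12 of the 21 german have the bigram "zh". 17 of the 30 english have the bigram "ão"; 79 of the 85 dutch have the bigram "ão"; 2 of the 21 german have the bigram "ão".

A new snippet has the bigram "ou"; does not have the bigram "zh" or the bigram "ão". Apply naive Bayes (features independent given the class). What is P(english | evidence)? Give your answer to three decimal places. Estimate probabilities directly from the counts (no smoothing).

english: (30/136) × (17/30) × (29/30) × (13/30) ≈ 0.0523611
dutch: (85/136) × (15/85) × (40/85) × (6/85) ≈ 0.00366375
german: (21/136) × (6/21) × (9/21) × (19/21) ≈ 0.0171068
P(english | x) = 0.0523611 / 0.07313165 ≈ 0.716

0.716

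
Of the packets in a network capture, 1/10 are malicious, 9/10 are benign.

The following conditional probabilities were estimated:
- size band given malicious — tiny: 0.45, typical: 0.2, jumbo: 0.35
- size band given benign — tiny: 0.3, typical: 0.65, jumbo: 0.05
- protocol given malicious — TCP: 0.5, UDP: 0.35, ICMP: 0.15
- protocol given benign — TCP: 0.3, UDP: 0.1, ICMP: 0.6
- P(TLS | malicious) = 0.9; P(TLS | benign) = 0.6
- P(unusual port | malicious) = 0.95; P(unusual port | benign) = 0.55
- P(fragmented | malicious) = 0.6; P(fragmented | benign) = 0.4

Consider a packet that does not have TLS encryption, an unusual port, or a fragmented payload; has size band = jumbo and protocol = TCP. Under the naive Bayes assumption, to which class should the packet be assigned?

benign

malicious: 0.1 × 0.35 × 0.5 × (1−0.9) × (1−0.95) × (1−0.6) = 0.000035
benign: 0.9 × 0.05 × 0.3 × (1−0.6) × (1−0.55) × (1−0.4) = 0.001458
Highest score → benign.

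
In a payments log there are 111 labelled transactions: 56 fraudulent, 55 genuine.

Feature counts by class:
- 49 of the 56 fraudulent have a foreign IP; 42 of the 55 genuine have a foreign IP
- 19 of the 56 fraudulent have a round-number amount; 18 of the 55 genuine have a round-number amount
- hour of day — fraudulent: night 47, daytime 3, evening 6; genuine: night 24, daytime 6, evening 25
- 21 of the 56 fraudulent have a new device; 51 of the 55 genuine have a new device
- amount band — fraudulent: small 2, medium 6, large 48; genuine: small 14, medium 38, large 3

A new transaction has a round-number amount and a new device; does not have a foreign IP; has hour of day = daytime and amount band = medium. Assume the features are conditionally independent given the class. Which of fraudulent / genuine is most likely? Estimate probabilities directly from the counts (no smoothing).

genuine

fraudulent: (56/111) × (7/56) × (19/56) × (3/56) × (21/56) × (6/56) ≈ 0.0000460541
genuine: (55/111) × (13/55) × (18/55) × (6/55) × (51/55) × (38/55) ≈ 0.00267884
Highest score → genuine.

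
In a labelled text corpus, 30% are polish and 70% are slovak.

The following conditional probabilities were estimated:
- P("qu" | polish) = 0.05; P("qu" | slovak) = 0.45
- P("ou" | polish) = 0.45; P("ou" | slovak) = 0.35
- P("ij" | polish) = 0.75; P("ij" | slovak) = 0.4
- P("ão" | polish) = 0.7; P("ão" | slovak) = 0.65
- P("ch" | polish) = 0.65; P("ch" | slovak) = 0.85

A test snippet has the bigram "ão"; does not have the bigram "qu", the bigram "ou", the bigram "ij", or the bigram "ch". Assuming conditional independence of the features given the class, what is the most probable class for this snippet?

slovak

polish: 0.3 × (1−0.05) × (1−0.45) × (1−0.75) × 0.7 × (1−0.65) = 0.0096009375
slovak: 0.7 × (1−0.45) × (1−0.35) × (1−0.4) × 0.65 × (1−0.85) = 0.014639625
Highest score → slovak.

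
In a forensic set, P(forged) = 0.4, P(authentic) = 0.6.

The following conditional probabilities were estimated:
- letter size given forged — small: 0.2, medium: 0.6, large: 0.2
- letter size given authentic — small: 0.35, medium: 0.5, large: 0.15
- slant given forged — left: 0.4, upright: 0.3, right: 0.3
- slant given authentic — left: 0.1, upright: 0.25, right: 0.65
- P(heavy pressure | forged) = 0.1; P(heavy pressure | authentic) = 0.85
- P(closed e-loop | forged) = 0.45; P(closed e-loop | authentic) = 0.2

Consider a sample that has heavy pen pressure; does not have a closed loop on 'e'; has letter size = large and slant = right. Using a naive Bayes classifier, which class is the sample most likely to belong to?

forged: 0.4 × 0.2 × 0.3 × 0.1 × (1−0.45) = 0.00132
authentic: 0.6 × 0.15 × 0.65 × 0.85 × (1−0.2) = 0.03978
Highest score → authentic.

authentic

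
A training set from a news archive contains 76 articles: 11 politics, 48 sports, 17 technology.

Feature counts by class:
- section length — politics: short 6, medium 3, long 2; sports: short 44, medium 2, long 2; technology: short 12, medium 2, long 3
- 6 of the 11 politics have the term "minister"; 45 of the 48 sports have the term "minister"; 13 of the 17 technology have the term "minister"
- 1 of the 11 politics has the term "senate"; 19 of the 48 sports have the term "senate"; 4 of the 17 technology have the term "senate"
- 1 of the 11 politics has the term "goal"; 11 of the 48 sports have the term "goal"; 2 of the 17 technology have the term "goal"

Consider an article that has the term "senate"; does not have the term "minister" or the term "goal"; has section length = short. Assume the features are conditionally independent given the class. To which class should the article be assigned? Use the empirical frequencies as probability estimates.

sports

politics: (11/76) × (6/11) × (5/11) × (1/11) × (10/11) ≈ 0.00296572
sports: (48/76) × (44/48) × (3/48) × (19/48) × (37/48) ≈ 0.0110406
technology: (17/76) × (12/17) × (4/17) × (4/17) × (15/17) ≈ 0.00771316
Highest score → sports.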